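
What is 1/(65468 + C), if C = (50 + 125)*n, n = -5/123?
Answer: 123/8051689 ≈ 1.5276e-5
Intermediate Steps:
n = -5/123 (n = -5*1/123 = -5/123 ≈ -0.040650)
C = -875/123 (C = (50 + 125)*(-5/123) = 175*(-5/123) = -875/123 ≈ -7.1138)
1/(65468 + C) = 1/(65468 - 875/123) = 1/(8051689/123) = 123/8051689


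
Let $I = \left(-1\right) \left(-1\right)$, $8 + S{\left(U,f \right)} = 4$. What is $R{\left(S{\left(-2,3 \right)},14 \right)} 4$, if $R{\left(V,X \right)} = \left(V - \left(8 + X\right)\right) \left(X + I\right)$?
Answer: $-1560$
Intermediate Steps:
$S{\left(U,f \right)} = -4$ ($S{\left(U,f \right)} = -8 + 4 = -4$)
$I = 1$
$R{\left(V,X \right)} = \left(1 + X\right) \left(-8 + V - X\right)$ ($R{\left(V,X \right)} = \left(V - \left(8 + X\right)\right) \left(X + 1\right) = \left(-8 + V - X\right) \left(1 + X\right) = \left(1 + X\right) \left(-8 + V - X\right)$)
$R{\left(S{\left(-2,3 \right)},14 \right)} 4 = \left(-8 - 4 - 14^{2} - 126 - 56\right) 4 = \left(-8 - 4 - 196 - 126 - 56\right) 4 = \left(-390\right) 4 = -1560$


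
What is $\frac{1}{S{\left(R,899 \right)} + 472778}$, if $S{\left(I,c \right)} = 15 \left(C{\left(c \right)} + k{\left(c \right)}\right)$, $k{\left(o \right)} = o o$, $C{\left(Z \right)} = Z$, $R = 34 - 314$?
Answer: $\frac{1}{12609278} \approx 7.9307 \cdot 10^{-8}$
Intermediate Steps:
$R = -280$ ($R = 34 - 314 = -280$)
$k{\left(o \right)} = o^{2}$
$S{\left(I,c \right)} = 15 c + 15 c^{2}$ ($S{\left(I,c \right)} = 15 \left(c + c^{2}\right) = 15 c + 15 c^{2}$)
$\frac{1}{S{\left(R,899 \right)} + 472778} = \frac{1}{15 \cdot 899 \left(1 + 899\right) + 472778} = \frac{1}{15 \cdot 899 \cdot 900 + 472778} = \frac{1}{12136500 + 472778} = \frac{1}{12609278}$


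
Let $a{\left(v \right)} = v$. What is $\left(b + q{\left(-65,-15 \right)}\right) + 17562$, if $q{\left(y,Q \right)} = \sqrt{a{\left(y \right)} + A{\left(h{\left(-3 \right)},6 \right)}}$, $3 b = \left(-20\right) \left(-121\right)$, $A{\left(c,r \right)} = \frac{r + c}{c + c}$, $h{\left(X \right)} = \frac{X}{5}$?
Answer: $\frac{55106}{3} + \frac{i \sqrt{278}}{2} \approx 18369.0 + 8.3367 i$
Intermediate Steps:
$h{\left(X \right)} = \frac{X}{5}$ ($h{\left(X \right)} = X \frac{1}{5} = \frac{X}{5}$)
$A{\left(c,r \right)} = \frac{c + r}{2 c}$
$b = \frac{2420}{3}$ ($b = \frac{\left(-20\right) \left(-121\right)}{3} = \frac{1}{3} \cdot 2420 = \frac{2420}{3} \approx 806.67$)
$q{\left(y,Q \right)} = \sqrt{- \frac{9}{2} + y}$ ($q{\left(y,Q \right)} = \sqrt{y + \frac{\frac{1}{5} \left(-3\right) + 6}{2 \cdot \frac{1}{5} \left(-3\right)}} = \sqrt{y + \frac{- \frac{3}{5} + 6}{2 \left(- \frac{3}{5}\right)}} = \sqrt{y + \frac{1}{2} \left(- \frac{5}{3}\right) \frac{27}{5}} = \sqrt{y - \frac{9}{2}} = \sqrt{- \frac{9}{2} + y}$)
$\left(b + q{\left(-65,-15 \right)}\right) + 17562 = \left(\frac{2420}{3} + \frac{\sqrt{-18 + 4 \left(-65\right)}}{2}\right) + 17562 = \left(\frac{2420}{3} + \frac{\sqrt{-18 - 260}}{2}\right) + 17562 = \left(\frac{2420}{3} + \frac{\sqrt{-278}}{2}\right) + 17562 = \left(\frac{2420}{3} + \frac{i \sqrt{278}}{2}\right) + 17562 = \frac{55106}{3} + \frac{i \sqrt{278}}{2}$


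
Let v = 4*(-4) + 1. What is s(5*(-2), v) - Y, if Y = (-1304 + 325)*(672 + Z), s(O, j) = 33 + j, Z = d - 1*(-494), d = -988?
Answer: 174280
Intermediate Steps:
Z = -494 (Z = -988 - 1*(-494) = -988 + 494 = -494)
v = -15 (v = -16 + 1 = -15)
Y = -174262 (Y = (-1304 + 325)*(672 - 494) = -979*178 = -174262)
s(5*(-2), v) - Y = (33 - 15) - 1*(-174262) = 18 + 174262 = 174280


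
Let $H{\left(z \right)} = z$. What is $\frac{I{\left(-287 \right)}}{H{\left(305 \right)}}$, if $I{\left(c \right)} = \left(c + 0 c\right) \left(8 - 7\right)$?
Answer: $- \frac{287}{305} \approx -0.94098$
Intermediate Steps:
$I{\left(c \right)} = c$ ($I{\left(c \right)} = \left(c + 0\right) 1 = c 1 = c$)
$\frac{I{\left(-287 \right)}}{H{\left(305 \right)}} = - \frac{287}{305}$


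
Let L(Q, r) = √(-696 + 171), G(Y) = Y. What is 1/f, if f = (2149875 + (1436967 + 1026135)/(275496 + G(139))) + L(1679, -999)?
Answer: 54445562173072215/117051639521132438201218 - 379873266125*I*√21/351154918563397314603654 ≈ 4.6514e-7 - 4.9573e-12*I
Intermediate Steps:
L(Q, r) = 5*I*√21 (L(Q, r) = √(-525) = 5*I*√21)
f = 592583258727/275635 + 5*I*√21 (f = (2149875 + (1436967 + 1026135)/(275496 + 139)) + 5*I*√21 = (2149875 + 2463102/275635) + 5*I*√21 = 592583258727/275635 + 5*I*√21 ≈ 2.1499e+6 + 22.913*I)
1/f = 1/(592583258727/275635 + 5*I*√21)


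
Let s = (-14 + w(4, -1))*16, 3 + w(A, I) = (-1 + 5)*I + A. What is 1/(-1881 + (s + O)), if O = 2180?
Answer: 1/27 ≈ 0.037037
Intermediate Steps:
w(A, I) = -3 + A + 4*I (w(A, I) = -3 + ((-1 + 5)*I + A) = -3 + (4*I + A) = -3 + (A + 4*I) = -3 + A + 4*I)
s = -272 (s = (-14 + (-3 + 4 + 4*(-1)))*16 = (-14 + (-3 + 4 - 4))*16 = (-14 - 3)*16 = -17*16 = -272)
1/(-1881 + (s + O)) = 1/(-1881 + (-272 + 2180)) = 1/(-1881 + 1908) = 1/27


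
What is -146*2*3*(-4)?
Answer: 3504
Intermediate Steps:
-146*2*3*(-4) = -876*(-4) = -146*(-24) = 3504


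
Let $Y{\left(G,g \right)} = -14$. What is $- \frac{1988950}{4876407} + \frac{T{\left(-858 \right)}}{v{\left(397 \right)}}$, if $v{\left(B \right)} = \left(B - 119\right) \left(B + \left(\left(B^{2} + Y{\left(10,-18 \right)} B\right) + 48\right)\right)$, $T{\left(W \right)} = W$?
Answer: $- \frac{520515478363}{1276110198768} \approx -0.40789$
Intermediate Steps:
$v{\left(B \right)} = \left(-119 + B\right) \left(48 + B^{2} - 13 B\right)$ ($v{\left(B \right)} = \left(B - 119\right) \left(B + \left(\left(B^{2} - 14 B\right) + 48\right)\right) = \left(-119 + B\right) \left(B + \left(48 + B^{2} - 14 B\right)\right) = \left(-119 + B\right) \left(48 + B^{2} - 13 B\right)$)
$- \frac{1988950}{4876407} + \frac{T{\left(-858 \right)}}{v{\left(397 \right)}} = - \frac{1988950}{4876407} - \frac{858}{-5712 + 397^{3} - 132 \cdot 397^{2} + 1595 \cdot 397} = \left(-1988950\right) \frac{1}{4876407} - \frac{858}{-5712 + 62570773 - 20804388 + 633215} = - \frac{1988950}{4876407} - \frac{858}{-5712 + 62570773 - 20804388 + 633215} = - \frac{1988950}{4876407} - \frac{858}{42393888} = - \frac{1988950}{4876407} - \frac{143}{7065648} = - \frac{520515478363}{1276110198768}$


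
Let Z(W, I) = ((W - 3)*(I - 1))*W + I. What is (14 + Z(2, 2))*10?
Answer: 140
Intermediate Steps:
Z(W, I) = I + W*(-1 + I)*(-3 + W) (Z(W, I) = ((-3 + W)*(-1 + I))*W + I = ((-1 + I)*(-3 + W))*W + I = W*(-1 + I)*(-3 + W) + I = I + W*(-1 + I)*(-3 + W))
(14 + Z(2, 2))*10 = (14 + (2 - 1*2**2 + 3*2 + 2*2**2 - 3*2*2))*10 = (14 + (2 - 1*4 + 6 + 2*4 - 12))*10 = (14 + (2 - 4 + 6 + 8 - 12))*10 = (14 + 0)*10 = 14*10 = 140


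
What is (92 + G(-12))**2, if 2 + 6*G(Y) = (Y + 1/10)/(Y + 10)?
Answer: 123632161/14400 ≈ 8585.6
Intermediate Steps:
G(Y) = -1/3 + (1/10 + Y)/(6*(10 + Y)) (G(Y) = -1/3 + ((Y + 1/10)/(Y + 10))/6 = -1/3 + ((Y + 1/10)/(10 + Y))/6 = -1/3 + ((1/10 + Y)/(10 + Y))/6 = -1/3 + (1/10 + Y)/(6*(10 + Y)))
(92 + G(-12))**2 = (92 + (-199 - 10*(-12))/(60*(10 - 12)))**2 = (92 + (1/60)*(-199 + 120)/(-2))**2 = (92 + (1/60)*(-1/2)*(-79))**2 = (92 + 79/120)**2 = (11119/120)**2 = 123632161/14400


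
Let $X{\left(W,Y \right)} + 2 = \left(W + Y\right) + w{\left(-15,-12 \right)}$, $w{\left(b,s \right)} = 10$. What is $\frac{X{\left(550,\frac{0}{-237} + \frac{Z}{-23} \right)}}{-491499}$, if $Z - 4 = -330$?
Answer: $- \frac{13160}{11304477} \approx -0.0011641$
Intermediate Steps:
$Z = -326$ ($Z = 4 - 330 = -326$)
$X{\left(W,Y \right)} = 8 + W + Y$ ($X{\left(W,Y \right)} = -2 + \left(\left(W + Y\right) + 10\right) = -2 + \left(10 + W + Y\right) = 8 + W + Y$)
$\frac{X{\left(550,\frac{0}{-237} + \frac{Z}{-23} \right)}}{-491499} = \frac{8 + 550 + \left(\frac{0}{-237} - \frac{326}{-23}\right)}{-491499} = \left(8 + 550 + \left(0 \left(- \frac{1}{237}\right) - - \frac{326}{23}\right)\right) \left(- \frac{1}{491499}\right) = \left(8 + 550 + \left(0 + \frac{326}{23}\right)\right) \left(- \frac{1}{491499}\right) = \left(8 + 550 + \frac{326}{23}\right) \left(- \frac{1}{491499}\right) = \frac{13160}{23} \left(- \frac{1}{491499}\right) = - \frac{13160}{11304477}$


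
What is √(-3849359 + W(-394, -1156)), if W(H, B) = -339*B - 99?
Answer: I*√3457574 ≈ 1859.5*I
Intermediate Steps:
W(H, B) = -99 - 339*B
√(-3849359 + W(-394, -1156)) = √(-3849359 + (-99 - 339*(-1156))) = √(-3849359 + (-99 + 391884)) = √(-3849359 + 391785) = √(-3457574) = I*√3457574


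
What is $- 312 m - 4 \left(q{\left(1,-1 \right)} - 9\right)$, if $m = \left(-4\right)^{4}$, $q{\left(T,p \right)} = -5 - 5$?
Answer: $-79796$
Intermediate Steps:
$q{\left(T,p \right)} = -10$ ($q{\left(T,p \right)} = -5 - 5 = -10$)
$m = 256$
$- 312 m - 4 \left(q{\left(1,-1 \right)} - 9\right) = \left(-312\right) 256 - 4 \left(-10 - 9\right) = -79872 - -76 = -79872 + 76 = -79796$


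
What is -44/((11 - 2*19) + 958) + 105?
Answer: 97711/931 ≈ 104.95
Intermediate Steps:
-44/((11 - 2*19) + 958) + 105 = -44/((11 - 38) + 958) + 105 = -44/(-27 + 958) + 105 = -44/931 + 105 = 97711/931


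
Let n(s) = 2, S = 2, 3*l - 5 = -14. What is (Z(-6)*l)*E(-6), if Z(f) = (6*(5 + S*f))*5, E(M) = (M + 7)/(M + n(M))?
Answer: -315/2 ≈ -157.50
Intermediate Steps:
l = -3 (l = 5/3 + (⅓)*(-14) = 5/3 - 14/3 = -3)
E(M) = (7 + M)/(2 + M) (E(M) = (M + 7)/(M + 2) = (7 + M)/(2 + M))
Z(f) = 150 + 60*f (Z(f) = (6*(5 + 2*f))*5 = (30 + 12*f)*5 = 150 + 60*f)
(Z(-6)*l)*E(-6) = ((150 + 60*(-6))*(-3))*((7 - 6)/(2 - 6)) = ((150 - 360)*(-3))*(1/(-4)) = (-210*(-3))*(-¼*1) = 630*(-¼) = -315/2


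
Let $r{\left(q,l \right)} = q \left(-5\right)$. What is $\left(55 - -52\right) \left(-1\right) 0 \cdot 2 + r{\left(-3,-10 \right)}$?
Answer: $15$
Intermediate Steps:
$r{\left(q,l \right)} = - 5 q$
$\left(55 - -52\right) \left(-1\right) 0 \cdot 2 + r{\left(-3,-10 \right)} = \left(55 - -52\right) \left(-1\right) 0 \cdot 2 - -15 = \left(55 + 52\right) 0 \cdot 2 + 15 = 107 \cdot 0 + 15 = 0 + 15 = 15$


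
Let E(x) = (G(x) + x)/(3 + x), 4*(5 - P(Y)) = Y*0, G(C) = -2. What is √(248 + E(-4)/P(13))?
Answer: √6230/5 ≈ 15.786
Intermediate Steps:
P(Y) = 5 (P(Y) = 5 - Y*0/4 = 5 - ¼*0 = 5 + 0 = 5)
E(x) = (-2 + x)/(3 + x)
√(248 + E(-4)/P(13)) = √(248 + ((-2 - 4)/(3 - 4))/5) = √(248 + (-6/(-1))*(⅕)) = √(248 - 1*(-6)*(⅕)) = √(248 + 6*(⅕)) = √(248 + 6/5) = √(1246/5) = √6230/5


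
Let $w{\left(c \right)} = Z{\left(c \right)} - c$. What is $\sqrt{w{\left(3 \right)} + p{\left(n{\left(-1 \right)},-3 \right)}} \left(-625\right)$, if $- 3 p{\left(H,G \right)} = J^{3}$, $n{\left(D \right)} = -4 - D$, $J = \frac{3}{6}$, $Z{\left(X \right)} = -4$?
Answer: $- \frac{8125 i \sqrt{6}}{12} \approx - 1658.5 i$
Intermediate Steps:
$J = \frac{1}{2}$ ($J = 3 \cdot \frac{1}{6} = \frac{1}{2} \approx 0.5$)
$w{\left(c \right)} = -4 - c$
$p{\left(H,G \right)} = - \frac{1}{24}$ ($p{\left(H,G \right)} = - \frac{1}{3 \cdot 8} = \left(- \frac{1}{3}\right) \frac{1}{8} = - \frac{1}{24}$)
$\sqrt{w{\left(3 \right)} + p{\left(n{\left(-1 \right)},-3 \right)}} \left(-625\right) = \sqrt{\left(-4 - 3\right) - \frac{1}{24}} \left(-625\right) = \sqrt{-7 - \frac{1}{24}} \left(-625\right) = \sqrt{- \frac{169}{24}} \left(-625\right) = \frac{13 i \sqrt{6}}{12} \left(-625\right) = - \frac{8125 i \sqrt{6}}{12}$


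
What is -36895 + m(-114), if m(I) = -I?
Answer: -36781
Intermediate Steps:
-36895 + m(-114) = -36895 - 1*(-114) = -36895 + 114 = -36781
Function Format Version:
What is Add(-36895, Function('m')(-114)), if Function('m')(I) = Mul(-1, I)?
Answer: -36781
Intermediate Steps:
Add(-36895, Function('m')(-114)) = Add(-36895, Mul(-1, -114)) = Add(-36895, 114) = -36781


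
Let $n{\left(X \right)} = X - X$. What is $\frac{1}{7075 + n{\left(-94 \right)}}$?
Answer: $\frac{1}{7075} \approx 0.00014134$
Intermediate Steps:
$n{\left(X \right)} = 0$
$\frac{1}{7075 + n{\left(-94 \right)}} = \frac{1}{7075 + 0} = \frac{1}{7075}$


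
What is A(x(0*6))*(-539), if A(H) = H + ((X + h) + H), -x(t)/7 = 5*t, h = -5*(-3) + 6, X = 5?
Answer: -14014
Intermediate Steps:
h = 21 (h = 15 + 6 = 21)
x(t) = -35*t
A(H) = 26 + 2*H (A(H) = H + ((5 + 21) + H) = H + (26 + H) = 26 + 2*H)
A(x(0*6))*(-539) = (26 + 2*(-0*6))*(-539) = (26 + 2*(-35*0))*(-539) = (26 + 2*0)*(-539) = (26 + 0)*(-539) = 26*(-539) = -14014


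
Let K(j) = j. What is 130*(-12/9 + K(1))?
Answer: -130/3 ≈ -43.333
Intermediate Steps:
130*(-12/9 + K(1)) = 130*(-12/9 + 1) = 130*(-12*⅑ + 1) = 130*(-4/3 + 1) = 130*(-⅓) = -130/3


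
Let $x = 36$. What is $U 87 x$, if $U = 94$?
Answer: $294408$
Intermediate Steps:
$U 87 x = 94 \cdot 87 \cdot 36 = 8178 \cdot 36 = 294408$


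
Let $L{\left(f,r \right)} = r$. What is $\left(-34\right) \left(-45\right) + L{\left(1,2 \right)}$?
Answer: $1532$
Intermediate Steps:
$\left(-34\right) \left(-45\right) + L{\left(1,2 \right)} = \left(-34\right) \left(-45\right) + 2 = 1530 + 2 = 1532$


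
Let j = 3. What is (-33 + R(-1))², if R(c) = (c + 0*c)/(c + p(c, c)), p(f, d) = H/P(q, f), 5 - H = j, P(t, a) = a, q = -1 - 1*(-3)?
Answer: 9604/9 ≈ 1067.1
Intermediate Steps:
q = 2 (q = -1 + 3 = 2)
H = 2 (H = 5 - 1*3 = 5 - 3 = 2)
p(f, d) = 2/f
R(c) = c/(c + 2/c) (R(c) = (c + 0*c)/(c + 2/c) = (c + 0)/(c + 2/c) = c/(c + 2/c))
(-33 + R(-1))² = (-33 + (-1)²/(2 + (-1)²))² = (-33 + 1/(2 + 1))² = (-33 + 1/3)² = (-33 + 1*(⅓))² = (-33 + ⅓)² = (-98/3)² = 9604/9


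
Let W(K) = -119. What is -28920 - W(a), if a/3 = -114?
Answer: -28801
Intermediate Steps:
a = -342 (a = 3*(-114) = -342)
-28920 - W(a) = -28920 - 1*(-119) = -28920 + 119 = -28801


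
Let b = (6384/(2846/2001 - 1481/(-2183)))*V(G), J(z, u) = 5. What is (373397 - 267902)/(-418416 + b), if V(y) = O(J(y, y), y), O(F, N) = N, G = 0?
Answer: -35165/139472 ≈ -0.25213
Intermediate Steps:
V(y) = y
b = 0 (b = (6384/(2846/2001 - 1481/(-2183)))*0 = (6384/(2846*(1/2001) - 1481*(-1/2183)))*0 = (6384/(2846/2001 + 1481/2183))*0 = (6384/(9176299/4368183))*0 = (6384*(4368183/9176299))*0 = (27886480272/9176299)*0 = 0)
(373397 - 267902)/(-418416 + b) = (373397 - 267902)/(-418416 + 0) = 105495/(-418416) = 105495*(-1/418416) = -35165/139472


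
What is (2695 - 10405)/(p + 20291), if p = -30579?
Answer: 3855/5144 ≈ 0.74942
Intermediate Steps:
(2695 - 10405)/(p + 20291) = (2695 - 10405)/(-30579 + 20291) = -7710/(-10288) = -7710*(-1/10288) = 3855/5144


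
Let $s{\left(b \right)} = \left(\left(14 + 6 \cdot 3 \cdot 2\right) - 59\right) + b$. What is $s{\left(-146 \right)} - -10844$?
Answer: $10689$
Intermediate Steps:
$s{\left(b \right)} = -9 + b$ ($s{\left(b \right)} = \left(\left(14 + 18 \cdot 2\right) - 59\right) + b = \left(\left(14 + 36\right) - 59\right) + b = \left(50 - 59\right) + b = -9 + b$)
$s{\left(-146 \right)} - -10844 = \left(-9 - 146\right) - -10844 = -155 + \left(-10680 + 21524\right) = -155 + 10844 = 10689$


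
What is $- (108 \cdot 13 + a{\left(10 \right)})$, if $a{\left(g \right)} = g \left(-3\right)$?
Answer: $-1374$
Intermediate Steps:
$a{\left(g \right)} = - 3 g$
$- (108 \cdot 13 + a{\left(10 \right)}) = - (108 \cdot 13 - 30) = - (1404 - 30) = \left(-1\right) 1374 = -1374$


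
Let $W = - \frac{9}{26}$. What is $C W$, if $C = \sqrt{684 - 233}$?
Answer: $- \frac{9 \sqrt{451}}{26} \approx -7.3512$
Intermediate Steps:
$W = - \frac{9}{26}$ ($W = \left(-9\right) \frac{1}{26} = - \frac{9}{26} \approx -0.34615$)
$C = \sqrt{451} \approx 21.237$
$C W = \sqrt{451} \left(- \frac{9}{26}\right) = - \frac{9 \sqrt{451}}{26}$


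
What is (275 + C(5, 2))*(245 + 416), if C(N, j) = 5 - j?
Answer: 183758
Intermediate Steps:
(275 + C(5, 2))*(245 + 416) = (275 + (5 - 1*2))*(245 + 416) = (275 + (5 - 2))*661 = (275 + 3)*661 = 278*661 = 183758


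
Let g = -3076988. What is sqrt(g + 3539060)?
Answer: 2*sqrt(115518) ≈ 679.76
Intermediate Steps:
sqrt(g + 3539060) = sqrt(-3076988 + 3539060) = sqrt(462072) = 2*sqrt(115518)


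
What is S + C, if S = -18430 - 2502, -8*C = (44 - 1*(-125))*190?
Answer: -99783/4 ≈ -24946.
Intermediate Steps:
C = -16055/4 (C = -(44 - 1*(-125))*190/8 = -(44 + 125)*190/8 = -169*190/8 = -⅛*32110 = -16055/4 ≈ -4013.8)
S = -20932
S + C = -20932 - 16055/4 = -99783/4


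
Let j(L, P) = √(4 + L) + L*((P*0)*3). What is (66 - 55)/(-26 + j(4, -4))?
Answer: -143/334 - 11*√2/334 ≈ -0.47472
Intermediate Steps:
j(L, P) = √(4 + L) (j(L, P) = √(4 + L) + L*(0*3) = √(4 + L) + L*0 = √(4 + L) + 0 = √(4 + L))
(66 - 55)/(-26 + j(4, -4)) = (66 - 55)/(-26 + √(4 + 4)) = 11/(-26 + √8) = 11/(-26 + 2*√2)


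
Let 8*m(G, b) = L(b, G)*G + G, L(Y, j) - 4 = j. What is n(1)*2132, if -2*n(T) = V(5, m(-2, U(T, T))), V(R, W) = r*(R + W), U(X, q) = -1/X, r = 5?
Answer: -45305/2 ≈ -22653.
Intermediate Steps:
L(Y, j) = 4 + j
m(G, b) = G/8 + G*(4 + G)/8 (m(G, b) = ((4 + G)*G + G)/8 = (G*(4 + G) + G)/8 = (G + G*(4 + G))/8 = G/8 + G*(4 + G)/8)
V(R, W) = 5*R + 5*W (V(R, W) = 5*(R + W) = 5*R + 5*W)
n(T) = -85/8 (n(T) = -(5*5 + 5*((1/8)*(-2)*(5 - 2)))/2 = -(25 + 5*((1/8)*(-2)*3))/2 = -(25 + 5*(-3/4))/2 = -(25 - 15/4)/2 = -1/2*85/4 = -85/8)
n(1)*2132 = -85/8*2132 = -45305/2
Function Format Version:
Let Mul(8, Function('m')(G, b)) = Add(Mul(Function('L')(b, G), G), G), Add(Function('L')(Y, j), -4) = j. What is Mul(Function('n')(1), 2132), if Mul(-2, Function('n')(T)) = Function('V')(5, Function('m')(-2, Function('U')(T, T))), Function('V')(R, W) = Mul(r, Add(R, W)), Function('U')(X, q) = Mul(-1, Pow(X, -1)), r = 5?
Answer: Rational(-45305, 2) ≈ -22653.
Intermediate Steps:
Function('L')(Y, j) = Add(4, j)
Function('m')(G, b) = Add(Mul(Rational(1, 8), G), Mul(Rational(1, 8), G, Add(4, G))) (Function('m')(G, b) = Mul(Rational(1, 8), Add(Mul(Add(4, G), G), G)) = Mul(Rational(1, 8), Add(Mul(G, Add(4, G)), G)) = Mul(Rational(1, 8), Add(G, Mul(G, Add(4, G)))) = Add(Mul(Rational(1, 8), G), Mul(Rational(1, 8), G, Add(4, G))))
Function('V')(R, W) = Add(Mul(5, R), Mul(5, W)) (Function('V')(R, W) = Mul(5, Add(R, W)) = Add(Mul(5, R), Mul(5, W)))
Function('n')(T) = Rational(-85, 8) (Function('n')(T) = Mul(Rational(-1, 2), Add(Mul(5, 5), Mul(5, Mul(Rational(1, 8), -2, Add(5, -2))))) = Mul(Rational(-1, 2), Add(25, Mul(5, Mul(Rational(1, 8), -2, 3)))) = Mul(Rational(-1, 2), Add(25, Mul(5, Rational(-3, 4)))) = Mul(Rational(-1, 2), Add(25, Rational(-15, 4))) = Mul(Rational(-1, 2), Rational(85, 4)) = Rational(-85, 8))
Mul(Function('n')(1), 2132) = Mul(Rational(-85, 8), 2132) = Rational(-45305, 2)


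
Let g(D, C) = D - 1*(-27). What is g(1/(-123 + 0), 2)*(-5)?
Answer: -16600/123 ≈ -134.96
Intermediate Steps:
g(D, C) = 27 + D (g(D, C) = D + 27 = 27 + D)
g(1/(-123 + 0), 2)*(-5) = (27 + 1/(-123 + 0))*(-5) = (27 + 1/(-123))*(-5) = (27 - 1/123)*(-5) = (3320/123)*(-5) = -16600/123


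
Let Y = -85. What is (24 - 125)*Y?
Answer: 8585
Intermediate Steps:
(24 - 125)*Y = (24 - 125)*(-85) = -101*(-85) = 8585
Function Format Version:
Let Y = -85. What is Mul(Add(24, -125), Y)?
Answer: 8585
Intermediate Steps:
Mul(Add(24, -125), Y) = Mul(Add(24, -125), -85) = Mul(-101, -85) = 8585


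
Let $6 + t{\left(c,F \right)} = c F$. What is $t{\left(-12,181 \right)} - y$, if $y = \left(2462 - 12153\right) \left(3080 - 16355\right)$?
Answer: $-128650203$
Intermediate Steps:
$t{\left(c,F \right)} = -6 + F c$ ($t{\left(c,F \right)} = -6 + c F = -6 + F c$)
$y = 128648025$ ($y = \left(-9691\right) \left(-13275\right) = 128648025$)
$t{\left(-12,181 \right)} - y = \left(-6 + 181 \left(-12\right)\right) - 128648025 = \left(-6 - 2172\right) - 128648025 = -2178 - 128648025 = -128650203$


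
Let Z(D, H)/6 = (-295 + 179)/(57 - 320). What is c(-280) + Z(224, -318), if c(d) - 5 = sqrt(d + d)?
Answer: 2011/263 + 4*I*sqrt(35) ≈ 7.6464 + 23.664*I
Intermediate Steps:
Z(D, H) = 696/263 (Z(D, H) = 6*((-295 + 179)/(57 - 320)) = 6*(-116/(-263)) = 6*(-116*(-1/263)) = 6*(116/263) = 696/263)
c(d) = 5 + sqrt(2)*sqrt(d) (c(d) = 5 + sqrt(d + d) = 5 + sqrt(2*d) = 5 + sqrt(2)*sqrt(d))
c(-280) + Z(224, -318) = (5 + sqrt(2)*sqrt(-280)) + 696/263 = (5 + sqrt(2)*(2*I*sqrt(70))) + 696/263 = (5 + 4*I*sqrt(35)) + 696/263 = 2011/263 + 4*I*sqrt(35)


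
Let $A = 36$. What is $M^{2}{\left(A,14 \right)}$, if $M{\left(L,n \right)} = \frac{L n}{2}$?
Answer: $63504$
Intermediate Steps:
$M{\left(L,n \right)} = \frac{L n}{2}$ ($M{\left(L,n \right)} = L n \frac{1}{2} = \frac{L n}{2}$)
$M^{2}{\left(A,14 \right)} = \left(\frac{1}{2} \cdot 36 \cdot 14\right)^{2} = 252^{2} = 63504$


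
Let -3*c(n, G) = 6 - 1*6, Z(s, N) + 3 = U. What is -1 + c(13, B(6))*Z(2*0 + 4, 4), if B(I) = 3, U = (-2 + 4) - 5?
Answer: -1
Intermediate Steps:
U = -3 (U = 2 - 5 = -3)
Z(s, N) = -6 (Z(s, N) = -3 - 3 = -6)
c(n, G) = 0 (c(n, G) = -(6 - 1*6)/3 = -(6 - 6)/3 = -⅓*0 = 0)
-1 + c(13, B(6))*Z(2*0 + 4, 4) = -1 + 0*(-6) = -1 + 0 = -1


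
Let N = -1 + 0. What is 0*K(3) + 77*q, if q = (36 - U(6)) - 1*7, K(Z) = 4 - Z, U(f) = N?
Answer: 2310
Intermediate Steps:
N = -1
U(f) = -1
q = 30 (q = (36 - 1*(-1)) - 1*7 = (36 + 1) - 7 = 37 - 7 = 30)
0*K(3) + 77*q = 0*(4 - 1*3) + 77*30 = 0*(4 - 3) + 2310 = 0*1 + 2310 = 0 + 2310 = 2310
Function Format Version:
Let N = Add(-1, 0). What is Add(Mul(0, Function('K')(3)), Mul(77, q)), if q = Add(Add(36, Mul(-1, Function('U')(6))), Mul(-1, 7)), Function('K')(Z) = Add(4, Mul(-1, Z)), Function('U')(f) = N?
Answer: 2310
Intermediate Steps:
N = -1
Function('U')(f) = -1
q = 30 (q = Add(Add(36, Mul(-1, -1)), Mul(-1, 7)) = Add(Add(36, 1), -7) = Add(37, -7) = 30)
Add(Mul(0, Function('K')(3)), Mul(77, q)) = Add(Mul(0, Add(4, Mul(-1, 3))), Mul(77, 30)) = Add(Mul(0, Add(4, -3)), 2310) = Add(Mul(0, 1), 2310) = Add(0, 2310) = 2310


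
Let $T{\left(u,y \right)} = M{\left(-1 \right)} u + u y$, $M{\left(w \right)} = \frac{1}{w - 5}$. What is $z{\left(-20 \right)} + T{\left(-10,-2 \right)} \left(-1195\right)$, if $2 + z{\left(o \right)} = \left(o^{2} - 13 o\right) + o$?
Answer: $- \frac{75761}{3} \approx -25254.0$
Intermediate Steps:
$M{\left(w \right)} = \frac{1}{-5 + w}$
$T{\left(u,y \right)} = - \frac{u}{6} + u y$ ($T{\left(u,y \right)} = \frac{u}{-5 - 1} + u y = \frac{u}{-6} + u y = - \frac{u}{6} + u y$)
$z{\left(o \right)} = -2 + o^{2} - 12 o$ ($z{\left(o \right)} = -2 + \left(\left(o^{2} - 13 o\right) + o\right) = -2 + \left(o^{2} - 12 o\right) = -2 + o^{2} - 12 o$)
$z{\left(-20 \right)} + T{\left(-10,-2 \right)} \left(-1195\right) = \left(-2 + \left(-20\right)^{2} - -240\right) + - 10 \left(- \frac{1}{6} - 2\right) \left(-1195\right) = \left(-2 + 400 + 240\right) + \left(-10\right) \left(- \frac{13}{6}\right) \left(-1195\right) = 638 + \frac{65}{3} \left(-1195\right) = 638 - \frac{77675}{3} = - \frac{75761}{3}$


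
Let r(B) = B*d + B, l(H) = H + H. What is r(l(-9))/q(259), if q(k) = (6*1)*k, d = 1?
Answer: -6/259 ≈ -0.023166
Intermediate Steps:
l(H) = 2*H
r(B) = 2*B (r(B) = B*1 + B = B + B = 2*B)
q(k) = 6*k
r(l(-9))/q(259) = (2*(2*(-9)))/((6*259)) = (2*(-18))/1554 = -36*1/1554 = -6/259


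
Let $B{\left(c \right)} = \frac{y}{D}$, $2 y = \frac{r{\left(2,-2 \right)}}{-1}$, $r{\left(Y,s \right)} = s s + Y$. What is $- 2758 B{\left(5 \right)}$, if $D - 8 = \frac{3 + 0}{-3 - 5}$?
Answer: $\frac{66192}{61} \approx 1085.1$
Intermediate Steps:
$D = \frac{61}{8}$ ($D = 8 + \frac{3 + 0}{-3 - 5} = 8 + \frac{3}{-8} = 8 + 3 \left(- \frac{1}{8}\right) = 8 - \frac{3}{8} = \frac{61}{8} \approx 7.625$)
$r{\left(Y,s \right)} = Y + s^{2}$ ($r{\left(Y,s \right)} = s^{2} + Y = Y + s^{2}$)
$y = -3$ ($y = \frac{\left(2 + \left(-2\right)^{2}\right) \frac{1}{-1}}{2} = \frac{\left(2 + 4\right) \left(-1\right)}{2} = \frac{6 \left(-1\right)}{2} = \frac{1}{2} \left(-6\right) = -3$)
$B{\left(c \right)} = - \frac{24}{61}$ ($B{\left(c \right)} = - \frac{3}{\frac{61}{8}} = \left(-3\right) \frac{8}{61} = - \frac{24}{61}$)
$- 2758 B{\left(5 \right)} = \left(-2758\right) \left(- \frac{24}{61}\right) = \frac{66192}{61}$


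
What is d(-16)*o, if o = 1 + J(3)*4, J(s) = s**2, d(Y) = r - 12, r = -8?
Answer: -740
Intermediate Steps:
d(Y) = -20 (d(Y) = -8 - 12 = -20)
o = 37 (o = 1 + 3**2*4 = 1 + 9*4 = 1 + 36 = 37)
d(-16)*o = -20*37 = -740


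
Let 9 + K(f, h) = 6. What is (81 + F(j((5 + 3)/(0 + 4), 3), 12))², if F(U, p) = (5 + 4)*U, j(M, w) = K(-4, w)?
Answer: 2916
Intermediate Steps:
K(f, h) = -3 (K(f, h) = -9 + 6 = -3)
j(M, w) = -3
F(U, p) = 9*U
(81 + F(j((5 + 3)/(0 + 4), 3), 12))² = (81 + 9*(-3))² = (81 - 27)² = 54² = 2916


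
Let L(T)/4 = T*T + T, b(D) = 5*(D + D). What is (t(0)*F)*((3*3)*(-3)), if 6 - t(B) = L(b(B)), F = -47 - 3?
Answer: 8100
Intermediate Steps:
b(D) = 10*D (b(D) = 5*(2*D) = 10*D)
F = -50
L(T) = 4*T + 4*T² (L(T) = 4*(T*T + T) = 4*(T² + T) = 4*(T + T²) = 4*T + 4*T²)
t(B) = 6 - 40*B*(1 + 10*B) (t(B) = 6 - 4*10*B*(1 + 10*B) = 6 - 40*B*(1 + 10*B))
(t(0)*F)*((3*3)*(-3)) = ((6 - 400*0² - 40*0)*(-50))*((3*3)*(-3)) = ((6 - 400*0 + 0)*(-50))*(9*(-3)) = ((6 + 0 + 0)*(-50))*(-27) = (6*(-50))*(-27) = -300*(-27) = 8100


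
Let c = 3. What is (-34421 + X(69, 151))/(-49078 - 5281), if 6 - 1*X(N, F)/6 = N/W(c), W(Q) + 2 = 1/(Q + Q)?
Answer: 375751/597949 ≈ 0.62840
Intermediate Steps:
W(Q) = -2 + 1/(2*Q) (W(Q) = -2 + 1/(Q + Q) = -2 + 1/(2*Q))
X(N, F) = 36 + 36*N/11 (X(N, F) = 36 - 6*N/(-2 + (1/2)/3) = 36 - 6*N/(-2 + (1/2)*(1/3)) = 36 - 6*N/(-2 + 1/6) = 36 - 6*N/(-11/6) = 36 - 6*N*(-6)/11 = 36 - (-36)*N/11 = 36 + 36*N/11)
(-34421 + X(69, 151))/(-49078 - 5281) = (-34421 + (36 + (36/11)*69))/(-49078 - 5281) = (-34421 + (36 + 2484/11))/(-54359) = (-34421 + 2880/11)*(-1/54359) = -375751/11*(-1/54359) = 375751/597949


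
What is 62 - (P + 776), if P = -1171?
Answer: 457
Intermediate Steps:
62 - (P + 776) = 62 - (-1171 + 776) = 62 - 1*(-395) = 62 + 395 = 457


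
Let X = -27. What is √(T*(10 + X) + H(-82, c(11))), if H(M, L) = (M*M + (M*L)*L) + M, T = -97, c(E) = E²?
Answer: I*√1192271 ≈ 1091.9*I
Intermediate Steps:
H(M, L) = M + M² + M*L² (H(M, L) = (M² + (L*M)*L) + M = (M² + M*L²) + M = M + M² + M*L²)
√(T*(10 + X) + H(-82, c(11))) = √(-97*(10 - 27) - 82*(1 - 82 + (11²)²)) = √(-97*(-17) - 82*(1 - 82 + 121²)) = √(1649 - 82*(1 - 82 + 14641)) = √(1649 - 82*14560) = √(1649 - 1193920) = √(-1192271) = I*√1192271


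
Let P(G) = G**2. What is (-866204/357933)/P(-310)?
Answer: -216551/8599340325 ≈ -2.5182e-5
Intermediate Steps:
(-866204/357933)/P(-310) = (-866204/357933)/((-310)**2) = -866204*1/357933/96100 = -866204/357933*1/96100 = -216551/8599340325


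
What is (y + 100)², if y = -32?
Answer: 4624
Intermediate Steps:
(y + 100)² = (-32 + 100)² = 68² = 4624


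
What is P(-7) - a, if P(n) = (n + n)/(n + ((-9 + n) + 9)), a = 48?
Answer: -47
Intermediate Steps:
P(n) = 1 (P(n) = (2*n)/(n + n) = (2*n)/((2*n)) = (2*n)*(1/(2*n)) = 1)
P(-7) - a = 1 - 1*48 = 1 - 48 = -47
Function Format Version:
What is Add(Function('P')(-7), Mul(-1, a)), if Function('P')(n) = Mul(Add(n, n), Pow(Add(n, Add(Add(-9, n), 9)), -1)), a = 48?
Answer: -47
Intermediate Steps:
Function('P')(n) = 1 (Function('P')(n) = Mul(Mul(2, n), Pow(Add(n, n), -1)) = Mul(Mul(2, n), Pow(Mul(2, n), -1)) = Mul(Mul(2, n), Mul(Rational(1, 2), Pow(n, -1))) = 1)
Add(Function('P')(-7), Mul(-1, a)) = Add(1, Mul(-1, 48)) = Add(1, -48) = -47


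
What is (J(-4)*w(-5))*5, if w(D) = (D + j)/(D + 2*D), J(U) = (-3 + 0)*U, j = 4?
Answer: 4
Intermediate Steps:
J(U) = -3*U
w(D) = (4 + D)/(3*D) (w(D) = (D + 4)/(D + 2*D) = (4 + D)/((3*D)) = (4 + D)*(1/(3*D)) = (4 + D)/(3*D))
(J(-4)*w(-5))*5 = ((-3*(-4))*((⅓)*(4 - 5)/(-5)))*5 = (12*((⅓)*(-⅕)*(-1)))*5 = (12*(1/15))*5 = (⅘)*5 = 4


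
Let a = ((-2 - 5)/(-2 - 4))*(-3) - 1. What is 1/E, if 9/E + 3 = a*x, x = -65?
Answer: 193/6 ≈ 32.167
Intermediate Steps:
a = -9/2 (a = -7/(-6)*(-3) - 1 = -7*(-⅙)*(-3) - 1 = (7/6)*(-3) - 1 = -7/2 - 1 = -9/2 ≈ -4.5000)
E = 6/193 (E = 9/(-3 - 9/2*(-65)) = 9/(-3 + 585/2) = 9/(579/2) = 9*(2/579) = 6/193 ≈ 0.031088)
1/E = 1/(6/193) = 193/6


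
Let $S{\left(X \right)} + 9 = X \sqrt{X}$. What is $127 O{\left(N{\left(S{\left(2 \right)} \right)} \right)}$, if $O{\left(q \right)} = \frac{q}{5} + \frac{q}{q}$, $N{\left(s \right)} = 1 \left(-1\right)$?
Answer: $\frac{508}{5} \approx 101.6$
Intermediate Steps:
$S{\left(X \right)} = -9 + X^{\frac{3}{2}}$ ($S{\left(X \right)} = -9 + X \sqrt{X} = -9 + X^{\frac{3}{2}}$)
$N{\left(s \right)} = -1$
$O{\left(q \right)} = 1 + \frac{q}{5}$ ($O{\left(q \right)} = q \frac{1}{5} + 1 = \frac{q}{5} + 1 = 1 + \frac{q}{5}$)
$127 O{\left(N{\left(S{\left(2 \right)} \right)} \right)} = 127 \left(1 + \frac{1}{5} \left(-1\right)\right) = 127 \left(1 - \frac{1}{5}\right) = 127 \cdot \frac{4}{5} = \frac{508}{5}$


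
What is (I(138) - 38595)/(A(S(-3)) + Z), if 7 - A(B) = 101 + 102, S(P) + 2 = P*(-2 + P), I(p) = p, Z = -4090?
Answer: 38457/4286 ≈ 8.9727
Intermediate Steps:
S(P) = -2 + P*(-2 + P)
A(B) = -196 (A(B) = 7 - (101 + 102) = 7 - 1*203 = 7 - 203 = -196)
(I(138) - 38595)/(A(S(-3)) + Z) = (138 - 38595)/(-196 - 4090) = -38457/(-4286) = -38457*(-1/4286) = 38457/4286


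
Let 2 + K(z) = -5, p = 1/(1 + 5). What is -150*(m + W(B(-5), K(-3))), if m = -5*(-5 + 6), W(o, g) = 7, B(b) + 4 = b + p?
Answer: -300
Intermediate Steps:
p = 1/6 ≈ 0.16667
K(z) = -7 (K(z) = -2 - 5 = -7)
B(b) = -23/6 + b (B(b) = -4 + (b + 1/6) = -4 + (1/6 + b) = -23/6 + b)
m = -5 (m = -5*1 = -5)
-150*(m + W(B(-5), K(-3))) = -150*(-5 + 7) = -150*2 = -300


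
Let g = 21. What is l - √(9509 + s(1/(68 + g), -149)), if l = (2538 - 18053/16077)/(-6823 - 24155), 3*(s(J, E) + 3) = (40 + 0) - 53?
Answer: -40785373/498033306 - √85515/3 ≈ -97.558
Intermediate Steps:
s(J, E) = -22/3 (s(J, E) = -3 + ((40 + 0) - 53)/3 = -3 + (40 - 53)/3 = -3 + (⅓)*(-13) = -3 - 13/3 = -22/3)
l = -40785373/498033306 (l = (2538 - 18053*1/16077)/(-30978) = (2538 - 18053/16077)*(-1/30978) = (40785373/16077)*(-1/30978) = -40785373/498033306 ≈ -0.081893)
l - √(9509 + s(1/(68 + g), -149)) = -40785373/498033306 - √(9509 - 22/3) = -40785373/498033306 - √(28505/3) = -40785373/498033306 - √85515/3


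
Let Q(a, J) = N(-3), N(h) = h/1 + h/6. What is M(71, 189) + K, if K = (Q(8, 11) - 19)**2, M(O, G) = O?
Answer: 2309/4 ≈ 577.25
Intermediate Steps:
N(h) = 7*h/6 (N(h) = h*1 + h*(1/6) = h + h/6 = 7*h/6)
Q(a, J) = -7/2 (Q(a, J) = (7/6)*(-3) = -7/2)
K = 2025/4 (K = (-7/2 - 19)**2 = (-45/2)**2 = 2025/4 ≈ 506.25)
M(71, 189) + K = 71 + 2025/4 = 2309/4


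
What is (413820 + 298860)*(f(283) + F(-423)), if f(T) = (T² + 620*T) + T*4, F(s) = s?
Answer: 182629951440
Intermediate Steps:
f(T) = T² + 624*T (f(T) = (T² + 620*T) + 4*T = T² + 624*T)
(413820 + 298860)*(f(283) + F(-423)) = (413820 + 298860)*(283*(624 + 283) - 423) = 712680*(283*907 - 423) = 712680*(256681 - 423) = 712680*256258 = 182629951440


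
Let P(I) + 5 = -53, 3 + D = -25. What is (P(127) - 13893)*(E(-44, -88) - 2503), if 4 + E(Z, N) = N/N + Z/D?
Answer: 34939283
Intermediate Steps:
D = -28 (D = -3 - 25 = -28)
P(I) = -58 (P(I) = -5 - 53 = -58)
E(Z, N) = -3 - Z/28 (E(Z, N) = -4 + (N/N + Z/(-28)) = -4 + (1 + Z*(-1/28)) = -4 + (1 - Z/28) = -3 - Z/28)
(P(127) - 13893)*(E(-44, -88) - 2503) = (-58 - 13893)*((-3 - 1/28*(-44)) - 2503) = -13951*((-3 + 11/7) - 2503) = -13951*(-10/7 - 2503) = -13951*(-17531/7) = 34939283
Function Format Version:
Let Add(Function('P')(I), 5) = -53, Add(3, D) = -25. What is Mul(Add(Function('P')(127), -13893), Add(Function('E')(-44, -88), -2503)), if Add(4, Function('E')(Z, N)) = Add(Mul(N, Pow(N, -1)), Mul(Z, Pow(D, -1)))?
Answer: 34939283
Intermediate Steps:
D = -28 (D = Add(-3, -25) = -28)
Function('P')(I) = -58 (Function('P')(I) = Add(-5, -53) = -58)
Function('E')(Z, N) = Add(-3, Mul(Rational(-1, 28), Z)) (Function('E')(Z, N) = Add(-4, Add(Mul(N, Pow(N, -1)), Mul(Z, Pow(-28, -1)))) = Add(-4, Add(1, Mul(Z, Rational(-1, 28)))) = Add(-4, Add(1, Mul(Rational(-1, 28), Z))) = Add(-3, Mul(Rational(-1, 28), Z)))
Mul(Add(Function('P')(127), -13893), Add(Function('E')(-44, -88), -2503)) = Mul(Add(-58, -13893), Add(Add(-3, Mul(Rational(-1, 28), -44)), -2503)) = Mul(-13951, Add(Add(-3, Rational(11, 7)), -2503)) = Mul(-13951, Add(Rational(-10, 7), -2503)) = Mul(-13951, Rational(-17531, 7)) = 34939283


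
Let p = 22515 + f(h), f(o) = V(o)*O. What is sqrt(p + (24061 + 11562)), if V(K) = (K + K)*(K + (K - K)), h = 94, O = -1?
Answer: sqrt(40466) ≈ 201.16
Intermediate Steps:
V(K) = 2*K**2 (V(K) = (2*K)*(K + 0) = (2*K)*K = 2*K**2)
f(o) = -2*o**2 (f(o) = (2*o**2)*(-1) = -2*o**2)
p = 4843 (p = 22515 - 2*94**2 = 22515 - 2*8836 = 22515 - 17672 = 4843)
sqrt(p + (24061 + 11562)) = sqrt(4843 + (24061 + 11562)) = sqrt(4843 + 35623) = sqrt(40466)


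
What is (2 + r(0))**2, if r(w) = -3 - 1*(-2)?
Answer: 1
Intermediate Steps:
r(w) = -1 (r(w) = -3 + 2 = -1)
(2 + r(0))**2 = (2 - 1)**2 = 1**2 = 1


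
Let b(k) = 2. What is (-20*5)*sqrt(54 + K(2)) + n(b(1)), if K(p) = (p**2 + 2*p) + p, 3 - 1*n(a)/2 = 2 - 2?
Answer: -794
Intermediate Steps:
n(a) = 6 (n(a) = 6 - 2*(2 - 2) = 6 - 2*0 = 6 + 0 = 6)
K(p) = p**2 + 3*p
(-20*5)*sqrt(54 + K(2)) + n(b(1)) = (-20*5)*sqrt(54 + 2*(3 + 2)) + 6 = -100*sqrt(54 + 2*5) + 6 = -100*sqrt(54 + 10) + 6 = -100*sqrt(64) + 6 = -100*8 + 6 = -800 + 6 = -794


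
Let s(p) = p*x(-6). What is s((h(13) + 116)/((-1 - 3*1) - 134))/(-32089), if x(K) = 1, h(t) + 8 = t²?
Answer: 277/4428282 ≈ 6.2553e-5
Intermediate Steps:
h(t) = -8 + t²
s(p) = p (s(p) = p*1 = p)
s((h(13) + 116)/((-1 - 3*1) - 134))/(-32089) = (((-8 + 13²) + 116)/((-1 - 3*1) - 134))/(-32089) = (((-8 + 169) + 116)/((-1 - 3) - 134))*(-1/32089) = ((161 + 116)/(-4 - 134))*(-1/32089) = (277/(-138))*(-1/32089) = (277*(-1/138))*(-1/32089) = -277/138*(-1/32089) = 277/4428282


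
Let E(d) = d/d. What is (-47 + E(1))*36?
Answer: -1656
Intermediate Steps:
E(d) = 1
(-47 + E(1))*36 = (-47 + 1)*36 = -46*36 = -1656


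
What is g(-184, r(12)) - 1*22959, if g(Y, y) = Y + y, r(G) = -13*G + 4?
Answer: -23295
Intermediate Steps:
r(G) = 4 - 13*G
g(-184, r(12)) - 1*22959 = (-184 + (4 - 13*12)) - 1*22959 = (-184 + (4 - 156)) - 22959 = (-184 - 152) - 22959 = -336 - 22959 = -23295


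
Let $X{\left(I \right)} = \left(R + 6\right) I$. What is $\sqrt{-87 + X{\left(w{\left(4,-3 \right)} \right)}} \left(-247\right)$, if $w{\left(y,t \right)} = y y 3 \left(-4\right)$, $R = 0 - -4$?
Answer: $- 741 i \sqrt{223} \approx - 11065.0 i$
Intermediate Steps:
$R = 4$ ($R = 0 + 4 = 4$)
$w{\left(y,t \right)} = - 12 y^{2}$ ($w{\left(y,t \right)} = y^{2} \left(-12\right) = - 12 y^{2}$)
$X{\left(I \right)} = 10 I$ ($X{\left(I \right)} = \left(4 + 6\right) I = 10 I$)
$\sqrt{-87 + X{\left(w{\left(4,-3 \right)} \right)}} \left(-247\right) = \sqrt{-87 + 10 \left(- 12 \cdot 4^{2}\right)} \left(-247\right) = \sqrt{-87 + 10 \left(\left(-12\right) 16\right)} \left(-247\right) = \sqrt{-87 + 10 \left(-192\right)} \left(-247\right) = \sqrt{-87 - 1920} \left(-247\right) = \sqrt{-2007} \left(-247\right) = 3 i \sqrt{223} \left(-247\right) = - 741 i \sqrt{223}$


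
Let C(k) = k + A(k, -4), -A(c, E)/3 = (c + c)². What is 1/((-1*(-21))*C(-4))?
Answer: -1/4116 ≈ -0.00024295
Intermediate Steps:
A(c, E) = -12*c² (A(c, E) = -3*(c + c)² = -3*4*c² = -12*c²)
C(k) = k - 12*k²
1/((-1*(-21))*C(-4)) = 1/((-1*(-21))*(-4*(1 - 12*(-4)))) = 1/(21*(-4*(1 + 48))) = 1/(21*(-4*49)) = 1/(21*(-196)) = 1/(-4116) = -1/4116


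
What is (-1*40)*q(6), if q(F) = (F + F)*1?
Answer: -480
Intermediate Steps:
q(F) = 2*F (q(F) = (2*F)*1 = 2*F)
(-1*40)*q(6) = (-1*40)*(2*6) = -40*12 = -480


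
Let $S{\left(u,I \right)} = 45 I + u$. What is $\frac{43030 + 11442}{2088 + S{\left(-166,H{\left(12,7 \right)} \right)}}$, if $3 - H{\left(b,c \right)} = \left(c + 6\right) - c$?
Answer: $\frac{54472}{1787} \approx 30.482$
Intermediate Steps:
$H{\left(b,c \right)} = -3$ ($H{\left(b,c \right)} = 3 - \left(\left(c + 6\right) - c\right) = 3 - \left(\left(6 + c\right) - c\right) = 3 - 6 = -3$)
$S{\left(u,I \right)} = u + 45 I$
$\frac{43030 + 11442}{2088 + S{\left(-166,H{\left(12,7 \right)} \right)}} = \frac{43030 + 11442}{2088 + \left(-166 + 45 \left(-3\right)\right)} = \frac{54472}{2088 - 301} = \frac{54472}{1787}$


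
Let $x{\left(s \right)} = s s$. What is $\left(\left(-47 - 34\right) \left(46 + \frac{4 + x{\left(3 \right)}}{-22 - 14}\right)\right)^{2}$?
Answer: $\frac{218655369}{16} \approx 1.3666 \cdot 10^{7}$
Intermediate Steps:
$x{\left(s \right)} = s^{2}$
$\left(\left(-47 - 34\right) \left(46 + \frac{4 + x{\left(3 \right)}}{-22 - 14}\right)\right)^{2} = \left(\left(-47 - 34\right) \left(46 + \frac{4 + 3^{2}}{-22 - 14}\right)\right)^{2} = \left(- 81 \left(46 + \frac{4 + 9}{-36}\right)\right)^{2} = \left(- 81 \left(46 + 13 \left(- \frac{1}{36}\right)\right)\right)^{2} = \left(- 81 \left(46 - \frac{13}{36}\right)\right)^{2} = \left(\left(-81\right) \frac{1643}{36}\right)^{2} = \left(- \frac{14787}{4}\right)^{2} = \frac{218655369}{16}$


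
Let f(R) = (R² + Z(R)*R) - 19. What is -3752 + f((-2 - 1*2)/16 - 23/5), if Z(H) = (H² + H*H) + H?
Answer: -15808493/4000 ≈ -3952.1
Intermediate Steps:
Z(H) = H + 2*H² (Z(H) = (H² + H²) + H = 2*H² + H = H + 2*H²)
f(R) = -19 + R² + R²*(1 + 2*R) (f(R) = (R² + (R*(1 + 2*R))*R) - 19 = (R² + R²*(1 + 2*R)) - 19 = -19 + R² + R²*(1 + 2*R))
-3752 + f((-2 - 1*2)/16 - 23/5) = -3752 + (-19 + 2*((-2 - 1*2)/16 - 23/5)² + 2*((-2 - 1*2)/16 - 23/5)³) = -3752 + (-19 + 2*((-2 - 2)*(1/16) - 23*⅕)² + 2*((-2 - 2)*(1/16) - 23*⅕)³) = -3752 + (-19 + 2*(-4*1/16 - 23/5)² + 2*(-4*1/16 - 23/5)³) = -3752 + (-19 + 2*(-¼ - 23/5)² + 2*(-¼ - 23/5)³) = -3752 + (-19 + 2*(-97/20)² + 2*(-97/20)³) = -3752 + (-19 + 2*(9409/400) + 2*(-912673/8000)) = -3752 + (-19 + 9409/200 - 912673/4000) = -3752 - 800493/4000 = -15808493/4000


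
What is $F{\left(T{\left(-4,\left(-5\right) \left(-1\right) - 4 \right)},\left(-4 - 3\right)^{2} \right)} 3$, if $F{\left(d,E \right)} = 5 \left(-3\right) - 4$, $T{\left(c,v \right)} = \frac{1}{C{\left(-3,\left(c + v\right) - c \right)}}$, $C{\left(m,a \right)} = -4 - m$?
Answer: $-57$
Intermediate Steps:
$T{\left(c,v \right)} = -1$ ($T{\left(c,v \right)} = \frac{1}{-4 - -3} = \frac{1}{-4 + 3} = \frac{1}{-1} = -1$)
$F{\left(d,E \right)} = -19$ ($F{\left(d,E \right)} = -15 - 4 = -19$)
$F{\left(T{\left(-4,\left(-5\right) \left(-1\right) - 4 \right)},\left(-4 - 3\right)^{2} \right)} 3 = \left(-19\right) 3 = -57$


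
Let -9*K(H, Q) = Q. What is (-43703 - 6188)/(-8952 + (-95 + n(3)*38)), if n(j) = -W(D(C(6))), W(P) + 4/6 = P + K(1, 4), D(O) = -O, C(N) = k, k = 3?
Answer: 449019/80017 ≈ 5.6115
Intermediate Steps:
K(H, Q) = -Q/9
C(N) = 3
W(P) = -10/9 + P (W(P) = -⅔ + (P - ⅑*4) = -⅔ + (P - 4/9) = -⅔ + (-4/9 + P) = -10/9 + P)
n(j) = 37/9 (n(j) = -(-10/9 - 1*3) = -(-10/9 - 3) = -1*(-37/9) = 37/9)
(-43703 - 6188)/(-8952 + (-95 + n(3)*38)) = (-43703 - 6188)/(-8952 + (-95 + (37/9)*38)) = -49891/(-8952 + (-95 + 1406/9)) = -49891/(-8952 + 551/9) = -49891/(-80017/9) = -49891*(-9/80017) = 449019/80017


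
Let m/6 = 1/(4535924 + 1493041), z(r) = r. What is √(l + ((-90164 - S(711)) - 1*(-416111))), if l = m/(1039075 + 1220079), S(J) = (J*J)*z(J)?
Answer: I*√205611295399249077613825629614885/756686688645 ≈ 18950.0*I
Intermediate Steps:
m = 2/2009655 (m = 6/(4535924 + 1493041) = 6/6028965 = 6*(1/6028965) = 2/2009655 ≈ 9.9520e-7)
S(J) = J³ (S(J) = (J*J)*J = J²*J = J³)
l = 1/2270060065935 (l = 2/(2009655*(1039075 + 1220079)) = (2/2009655)/2259154 = (2/2009655)*(1/2259154) = 1/2270060065935 ≈ 4.4052e-13)
√(l + ((-90164 - S(711)) - 1*(-416111))) = √(1/2270060065935 + ((-90164 - 1*711³) - 1*(-416111))) = √(1/2270060065935 + ((-90164 - 1*359425431) + 416111)) = √(1/2270060065935 + ((-90164 - 359425431) + 416111)) = √(1/2270060065935 + (-359515595 + 416111)) = √(1/2270060065935 - 359099484) = √(-815177398326264477539/2270060065935) = I*√205611295399249077613825629614885/756686688645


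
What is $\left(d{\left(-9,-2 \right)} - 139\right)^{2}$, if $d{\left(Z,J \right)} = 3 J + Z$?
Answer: $23716$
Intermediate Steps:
$d{\left(Z,J \right)} = Z + 3 J$
$\left(d{\left(-9,-2 \right)} - 139\right)^{2} = \left(\left(-9 + 3 \left(-2\right)\right) - 139\right)^{2} = \left(\left(-9 - 6\right) - 139\right)^{2} = \left(-15 - 139\right)^{2} = \left(-154\right)^{2} = 23716$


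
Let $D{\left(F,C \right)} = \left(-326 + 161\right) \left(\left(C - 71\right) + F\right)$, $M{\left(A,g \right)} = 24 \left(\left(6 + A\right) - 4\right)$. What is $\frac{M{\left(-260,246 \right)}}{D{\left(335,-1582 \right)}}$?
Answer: $- \frac{1032}{36245} \approx -0.028473$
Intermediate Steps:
$M{\left(A,g \right)} = 48 + 24 A$ ($M{\left(A,g \right)} = 24 \left(2 + A\right) = 48 + 24 A$)
$D{\left(F,C \right)} = 11715 - 165 C - 165 F$ ($D{\left(F,C \right)} = - 165 \left(\left(-71 + C\right) + F\right) = - 165 \left(-71 + C + F\right) = 11715 - 165 C - 165 F$)
$\frac{M{\left(-260,246 \right)}}{D{\left(335,-1582 \right)}} = \frac{48 + 24 \left(-260\right)}{11715 - -261030 - 55275} = \frac{48 - 6240}{11715 + 261030 - 55275} = - \frac{6192}{217470} = \left(-6192\right) \frac{1}{217470} = - \frac{1032}{36245}$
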